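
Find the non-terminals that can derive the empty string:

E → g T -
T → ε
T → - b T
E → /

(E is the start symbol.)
{ 'T' }

A non-terminal is nullable if it can derive ε (the empty string): either it has an ε-production, or it has a production whose right-hand side consists entirely of nullable non-terminals.

ε-productions: T → ε
So T is immediately nullable.
No further non-terminal can be added: every production for the remaining non-terminals contains a terminal or a non-nullable non-terminal.
Nullable = { 'T' }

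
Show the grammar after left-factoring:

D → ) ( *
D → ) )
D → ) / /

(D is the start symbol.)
Left-factoring transforms A → αβ₁ | αβ₂ into A → αA' and A' → β₁ | β₂
(α is the longest common prefix among the alternatives). Repeat until
no nonterminal has two alternatives with a common prefix.

Round 1: D has alternatives sharing prefix ')'. Introduce D': D → ) D'
  Add: D' → ( *
  Add: D' → )
  Add: D' → / /

No remaining common prefixes — done.

Resulting grammar:
D → ) D'
D' → ( *
D' → )
D' → / /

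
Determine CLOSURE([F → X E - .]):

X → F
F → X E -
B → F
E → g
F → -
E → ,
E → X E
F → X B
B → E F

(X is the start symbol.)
{ [F → X E - .] }

To compute CLOSURE, for each item [A → α.Bβ] where B is a non-terminal, add [B → .γ] for all productions B → γ; repeat for the newly added items until nothing changes.

Start with: [F → X E - .]
The dot is at the end, so nothing is added.

CLOSURE = { [F → X E - .] }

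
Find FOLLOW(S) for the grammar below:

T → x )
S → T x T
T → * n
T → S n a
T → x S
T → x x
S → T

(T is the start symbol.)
{ $, 'n', 'x' }

To compute FOLLOW(S), find every occurrence of S on a right-hand side N → α S β: add FIRST(β) \ {ε}, and if β is empty or nullable also add FOLLOW(N). Iterate to a fixed point.

In T → S n a: S is followed by n a, add FIRST(n a) \ {ε} = { 'n' }
In T → x S: S is at the end, add FOLLOW(T)

The FOLLOW sets referred to above (computed the same way, to a fixed point):
  FOLLOW(T) = { $, 'n', 'x' }

Taking the union: FOLLOW(S) = { $, 'n', 'x' }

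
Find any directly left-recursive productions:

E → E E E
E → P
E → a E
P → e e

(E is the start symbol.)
Yes, E is left-recursive

Direct left recursion occurs when N → N α for some non-terminal N (the right-hand side begins with the left-hand side itself).

E → E E E: LEFT RECURSIVE (starts with E)
E → P: starts with P
E → a E: starts with a
P → e e: starts with e

The grammar has direct left recursion on: E.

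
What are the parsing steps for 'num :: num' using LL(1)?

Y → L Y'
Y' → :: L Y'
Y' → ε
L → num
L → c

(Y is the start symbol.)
LL(1) parsing maintains a stack (initially the start symbol over $) and the input. At each step: if the stack top is a terminal, match it against the current input token; if it is a non-terminal N, replace it with the RHS of M[N, lookahead] (the unique production whose predict set contains the lookahead).

Stack is shown with the top on the left.

Stack      Input         Action
-------------------------------
Y $        num :: num $  output Y → L Y'
L Y' $     num :: num $  output L → num
num Y' $   num :: num $  match 'num'
Y' $       :: num $      output Y' → :: L Y'
:: L Y' $  :: num $      match '::'
L Y' $     num $         output L → num
num Y' $   num $         match 'num'
Y' $       $             output Y' → ε
$          $             accept

The string is accepted.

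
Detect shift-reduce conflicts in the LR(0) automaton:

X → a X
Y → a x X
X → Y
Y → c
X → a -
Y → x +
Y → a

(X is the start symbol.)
Yes — I3: [Y → a .] vs [X → . a -]

Augment with X' → X and build the canonical LR(0) collection (I0 = CLOSURE({[X' → . X]}), then GOTO on every symbol after a dot until no new states appear). It has 11 states:
  I0: { [X → . Y], [X → . a -], [X → . a X], [X' → . X], [Y → . a x X], [Y → . a], [Y → . c], [Y → . x +] }  — shift
  I1: { [X' → X .] }  — accept
  I2: { [X → Y .] }  — reduce
  I3: { [X → . Y], [X → . a -], [X → . a X], [X → a . -], [X → a . X], [Y → . a x X], [Y → . a], [Y → . c], [Y → . x +], [Y → a . x X], [Y → a .] }  — shift, reduce
  I4: { [Y → c .] }  — reduce
  I5: { [Y → x . +] }  — shift
  I6: { [Y → x + .] }  — reduce
  I7: { [X → a - .] }  — reduce
  I8: { [X → a X .] }  — reduce
  I9: { [X → . Y], [X → . a -], [X → . a X], [Y → . a x X], [Y → . a], [Y → . c], [Y → . x +], [Y → a x . X], [Y → x . +] }  — shift
  I10: { [Y → a x X .] }  — reduce

I3 contains reduce item [Y → a .] and shift items [X → . a -], [X → a . -], [X → . a X], [Y → . a], [Y → . a x X], [Y → a . x X], [Y → . c], [Y → . x +] — shift-reduce conflict.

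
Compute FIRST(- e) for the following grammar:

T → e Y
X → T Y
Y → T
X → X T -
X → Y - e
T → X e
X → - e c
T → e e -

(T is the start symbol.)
{ '-' }

To compute FIRST(- e), process the symbols left to right:
Symbol - is a terminal. Add '-' and stop.
FIRST(- e) = { '-' }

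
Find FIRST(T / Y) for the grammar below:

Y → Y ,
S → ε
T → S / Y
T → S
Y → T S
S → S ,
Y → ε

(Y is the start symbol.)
FIRST sets of the non-terminals involved (from the grammar, by fixed-point iteration):
  FIRST(T) = { ',', '/', ε }

To compute FIRST(T / Y), process the symbols left to right:
Symbol T is a non-terminal. Add FIRST(T) \ {ε} = { ',', '/' }
T is nullable (ε ∈ FIRST(T)), continue to the next symbol.
Symbol / is a terminal. Add '/' and stop.
FIRST(T / Y) = { ',', '/' }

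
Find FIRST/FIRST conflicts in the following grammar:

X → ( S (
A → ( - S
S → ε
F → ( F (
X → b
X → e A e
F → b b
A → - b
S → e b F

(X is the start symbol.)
No FIRST/FIRST conflicts.

Productions for X:
  X → ( S (: FIRST = { '(' }
  X → b: FIRST = { 'b' }
  X → e A e: FIRST = { 'e' }
Productions for A:
  A → ( - S: FIRST = { '(' }
  A → - b: FIRST = { '-' }
Productions for S:
  S → ε: FIRST = { ε }
  S → e b F: FIRST = { 'e' }
Productions for F:
  F → ( F (: FIRST = { '(' }
  F → b b: FIRST = { 'b' }

All alternatives of each non-terminal have pairwise disjoint FIRST sets.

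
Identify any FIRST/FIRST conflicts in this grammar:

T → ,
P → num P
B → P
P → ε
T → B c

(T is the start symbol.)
A FIRST/FIRST conflict occurs when two productions N → α and N → β for the same non-terminal have FIRST(α) ∩ FIRST(β) ≠ ∅ (with ε ∈ FIRST of a nullable right-hand side, so two nullable alternatives also conflict).

FIRST sets of the non-terminals at (or reachable through a nullable prefix from) the front of some alternative:
  FIRST(B) = { 'num', ε }

Productions for T:
  T → ,: FIRST = { ',' }
  T → B c: FIRST = { 'c', 'num' }
Productions for P:
  P → num P: FIRST = { 'num' }
  P → ε: FIRST = { ε }
B has only one production, so no FIRST/FIRST conflict is possible there.

All alternatives of each non-terminal have pairwise disjoint FIRST sets.

Answer: No FIRST/FIRST conflicts.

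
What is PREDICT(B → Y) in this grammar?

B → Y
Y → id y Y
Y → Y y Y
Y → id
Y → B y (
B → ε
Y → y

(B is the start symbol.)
PREDICT(B → Y) = (FIRST(RHS) \ {ε}) ∪ (FOLLOW(B) if ε ∈ FIRST(RHS), i.e. RHS ⇒* ε)
FIRST(Y) = { 'id', 'y' }
FIRST(Y) = { 'id', 'y' }
ε ∉ FIRST(Y), so FOLLOW(B) is not added.
PREDICT(B → Y) = { 'id', 'y' }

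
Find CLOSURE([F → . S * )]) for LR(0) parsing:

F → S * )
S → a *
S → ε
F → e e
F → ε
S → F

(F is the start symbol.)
{ [F → . S * )], [F → . e e], [F → .], [S → . F], [S → . a *], [S → .] }

To compute CLOSURE, for each item [A → α.Bβ] where B is a non-terminal, add [B → .γ] for all productions B → γ; repeat for the newly added items until nothing changes.

Start with: [F → . S * )]
  [F → . S * )] has the dot before S: add [S → . a *], [S → .], [S → . F]
  [S → . F] has the dot before F: add [F → . e e], [F → .]
No further items can be added.

CLOSURE = { [F → . S * )], [F → . e e], [F → .], [S → . F], [S → . a *], [S → .] }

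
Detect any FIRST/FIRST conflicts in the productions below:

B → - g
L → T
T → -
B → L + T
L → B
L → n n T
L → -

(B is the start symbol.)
A FIRST/FIRST conflict occurs when two productions N → α and N → β for the same non-terminal have FIRST(α) ∩ FIRST(β) ≠ ∅ (with ε ∈ FIRST of a nullable right-hand side, so two nullable alternatives also conflict).

FIRST sets of the non-terminals at (or reachable through a nullable prefix from) the front of some alternative:
  FIRST(L) = { '-', 'n' }
  FIRST(T) = { '-' }
  FIRST(B) = { '-', 'n' }

Productions for B:
  B → - g: FIRST = { '-' }
  B → L + T: FIRST = { '-', 'n' }
Productions for L:
  L → T: FIRST = { '-' }
  L → B: FIRST = { '-', 'n' }
  L → n n T: FIRST = { 'n' }
  L → -: FIRST = { '-' }
T has only one production, so no FIRST/FIRST conflict is possible there.

Conflict for B: B → - g and B → L + T
  Overlap: { '-' }
Conflict for L: L → T and L → B
  Overlap: { '-' }
Conflict for L: L → T and L → -
  Overlap: { '-' }
Conflict for L: L → B and L → n n T
  Overlap: { 'n' }
Conflict for L: L → B and L → -
  Overlap: { '-' }

Answer: Yes. B → '-' g / B → L '+' T on { '-' }; L → T / L → B on { '-' }; L → T / L → '-' on { '-' }; L → B / L → n n T on { 'n' }; L → B / L → '-' on { '-' }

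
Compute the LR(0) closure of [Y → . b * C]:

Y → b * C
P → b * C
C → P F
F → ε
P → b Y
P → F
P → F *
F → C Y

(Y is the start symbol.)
{ [Y → . b * C] }

To compute CLOSURE, for each item [A → α.Bβ] where B is a non-terminal, add [B → .γ] for all productions B → γ; repeat for the newly added items until nothing changes.

Start with: [Y → . b * C]
The dot precedes the terminal b, so nothing is added.

CLOSURE = { [Y → . b * C] }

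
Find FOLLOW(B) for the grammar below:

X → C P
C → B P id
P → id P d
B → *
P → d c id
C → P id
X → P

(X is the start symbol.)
To compute FOLLOW(B), find every occurrence of B on a right-hand side N → α B β: add FIRST(β) \ {ε}, and if β is empty or nullable also add FOLLOW(N). Iterate to a fixed point.

In C → B P id: B is followed by P id, add FIRST(P id) \ {ε} = { 'd', 'id' }

Taking the union: FOLLOW(B) = { 'd', 'id' }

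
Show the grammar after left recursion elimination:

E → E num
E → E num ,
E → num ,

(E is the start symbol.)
E is directly left-recursive. The standard transformation for
  A → A α₁ | ... | A α_m | β₁ | ... | β_n
is
  A  → β₁ A' | ... | β_n A'
  A' → α₁ A' | ... | α_m A' | ε

E → num , becomes E → num , E'
E → E num becomes E' → num E'
E → E num , becomes E' → num , E'
Add E' → ε

Resulting grammar:
E → num , E'
E' → num E'
E' → num , E'
E' → ε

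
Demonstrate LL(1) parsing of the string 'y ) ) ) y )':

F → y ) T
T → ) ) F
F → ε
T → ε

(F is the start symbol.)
LL(1) parsing maintains a stack (initially the start symbol over $) and the input. At each step: if the stack top is a terminal, match it against the current input token; if it is a non-terminal N, replace it with the RHS of M[N, lookahead] (the unique production whose predict set contains the lookahead).

Stack is shown with the top on the left.

Stack    Input          Action
------------------------------
F $      y ) ) ) y ) $  output F → y ) T
y ) T $  y ) ) ) y ) $  match 'y'
) T $    ) ) ) y ) $    match ')'
T $      ) ) y ) $      output T → ) ) F
) ) F $  ) ) y ) $      match ')'
) F $    ) y ) $        match ')'
F $      y ) $          output F → y ) T
y ) T $  y ) $          match 'y'
) T $    ) $            match ')'
T $      $              output T → ε
$        $              accept

The string is accepted.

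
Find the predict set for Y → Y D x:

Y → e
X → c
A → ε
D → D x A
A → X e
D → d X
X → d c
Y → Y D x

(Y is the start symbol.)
PREDICT(Y → Y D x) = (FIRST(RHS) \ {ε}) ∪ (FOLLOW(Y) if ε ∈ FIRST(RHS), i.e. RHS ⇒* ε)
FIRST(Y) = { 'e' }
FIRST(Y D x) = { 'e' }
ε ∉ FIRST(Y D x), so FOLLOW(Y) is not added.
PREDICT(Y → Y D x) = { 'e' }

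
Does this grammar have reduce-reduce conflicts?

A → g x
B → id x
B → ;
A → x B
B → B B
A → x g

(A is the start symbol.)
Augment with A' → A and build the canonical LR(0) collection (I0 = CLOSURE({[A' → . A]}), then GOTO on every symbol after a dot until no new states appear). It has 11 states:
  I0: { [A → . g x], [A → . x B], [A → . x g], [A' → . A] }  — shift
  I1: { [A' → A .] }  — accept
  I2: { [A → g . x] }  — shift
  I3: { [A → x . B], [A → x . g], [B → . ;], [B → . B B], [B → . id x] }  — shift
  I4: { [B → ; .] }  — reduce
  I5: { [A → x B .], [B → . ;], [B → . B B], [B → . id x], [B → B . B] }  — shift, reduce
  I6: { [A → x g .] }  — reduce
  I7: { [B → id . x] }  — shift
  I8: { [B → id x .] }  — reduce
  I9: { [B → . ;], [B → . B B], [B → . id x], [B → B . B], [B → B B .] }  — shift, reduce
  I10: { [A → g x .] }  — reduce

No state contains more than one complete item.

Answer: No reduce-reduce conflicts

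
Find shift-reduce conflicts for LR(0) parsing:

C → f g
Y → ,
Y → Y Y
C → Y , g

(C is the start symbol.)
Augment with C' → C and build the canonical LR(0) collection (I0 = CLOSURE({[C' → . C]}), then GOTO on every symbol after a dot until no new states appear). It has 9 states:
  I0: { [C → . Y , g], [C → . f g], [C' → . C], [Y → . ,], [Y → . Y Y] }  — shift
  I1: { [Y → , .] }  — reduce
  I2: { [C' → C .] }  — accept
  I3: { [C → Y . , g], [Y → . ,], [Y → . Y Y], [Y → Y . Y] }  — shift
  I4: { [C → f . g] }  — shift
  I5: { [C → f g .] }  — reduce
  I6: { [C → Y , . g], [Y → , .] }  — shift, reduce
  I7: { [Y → . ,], [Y → . Y Y], [Y → Y . Y], [Y → Y Y .] }  — shift, reduce
  I8: { [C → Y , g .] }  — reduce

I6 contains reduce item [Y → , .] and shift item [C → Y , . g] — shift-reduce conflict.
I7 contains reduce item [Y → Y Y .] and shift item [Y → . ,] — shift-reduce conflict.

Answer: Yes — I6: [Y → , .] vs [C → Y , . g]; I7: [Y → Y Y .] vs [Y → . ,]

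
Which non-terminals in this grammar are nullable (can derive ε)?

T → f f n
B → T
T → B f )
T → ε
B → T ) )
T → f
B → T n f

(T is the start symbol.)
A non-terminal is nullable if it can derive ε (the empty string): either it has an ε-production, or it has a production whose right-hand side consists entirely of nullable non-terminals.

ε-productions: T → ε
So T is immediately nullable.
B → T: every symbol on the right is nullable, so B is nullable too.
Every non-terminal is now nullable.
Nullable = { 'B', 'T' }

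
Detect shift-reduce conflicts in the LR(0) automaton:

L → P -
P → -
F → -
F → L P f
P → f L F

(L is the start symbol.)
No shift-reduce conflicts

Augment with L' → L and build the canonical LR(0) collection (I0 = CLOSURE({[L' → . L]}), then GOTO on every symbol after a dot until no new states appear). It has 12 states:
  I0: { [L → . P -], [L' → . L], [P → . -], [P → . f L F] }  — shift
  I1: { [P → - .] }  — reduce
  I2: { [L' → L .] }  — accept
  I3: { [L → P . -] }  — shift
  I4: { [L → . P -], [P → . -], [P → . f L F], [P → f . L F] }  — shift
  I5: { [F → . -], [F → . L P f], [L → . P -], [P → . -], [P → . f L F], [P → f L . F] }  — shift
  I6: { [F → - .], [P → - .] }  — 2 reduces
  I7: { [P → f L F .] }  — reduce
  I8: { [F → L . P f], [P → . -], [P → . f L F] }  — shift
  I9: { [F → L P . f] }  — shift
  I10: { [F → L P f .] }  — reduce
  I11: { [L → P - .] }  — reduce

No state contains both a complete item and a shift item.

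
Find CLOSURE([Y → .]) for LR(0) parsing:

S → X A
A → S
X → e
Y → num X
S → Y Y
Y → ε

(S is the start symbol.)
{ [Y → .] }

Start with: [Y → .]
The dot is at the end, so nothing is added.

CLOSURE = { [Y → .] }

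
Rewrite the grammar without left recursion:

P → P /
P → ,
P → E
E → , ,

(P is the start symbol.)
P is directly left-recursive. The standard transformation for
  A → A α₁ | ... | A α_m | β₁ | ... | β_n
is
  A  → β₁ A' | ... | β_n A'
  A' → α₁ A' | ... | α_m A' | ε

P → , becomes P → , P'
P → E becomes P → E P'
P → P / becomes P' → / P'
Add P' → ε

Productions for other non-terminals are unchanged:
  E → , ,

Resulting grammar:
P → , P'
P → E P'
P' → / P'
P' → ε
E → , ,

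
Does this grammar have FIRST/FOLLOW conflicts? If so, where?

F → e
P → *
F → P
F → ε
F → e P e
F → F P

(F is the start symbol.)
Yes. F → P with FOLLOW(F) on { '*' }; F → F P with FOLLOW(F) on { '*' }

Nullable non-terminals: F.
FIRST sets used below: FIRST(P) = { '*' }, FIRST(F) = { '*', 'e', ε }

F: nullable alternative(s) F → ε; FOLLOW(F) = { $, '*' }
  F → e: FIRST \ {ε} = { 'e' } — disjoint from FOLLOW(F)
  F → P: FIRST \ {ε} = { '*' } — overlaps FOLLOW(F) on { '*' }: CONFLICT
  F → ε: FIRST \ {ε} = { } — this is the only nullable alternative, skip
  F → e P e: FIRST \ {ε} = { 'e' } — disjoint from FOLLOW(F)
  F → F P: FIRST \ {ε} = { '*', 'e' } — overlaps FOLLOW(F) on { '*' }: CONFLICT

P has no nullable alternative, so no FIRST/FOLLOW check is needed there.

So the grammar has 2 FIRST/FOLLOW conflicts (marked CONFLICT above).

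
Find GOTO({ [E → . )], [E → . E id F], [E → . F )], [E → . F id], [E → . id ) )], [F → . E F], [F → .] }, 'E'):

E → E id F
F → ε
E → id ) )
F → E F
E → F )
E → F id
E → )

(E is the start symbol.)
GOTO(I, 'E') = CLOSURE({ [A → αX.β] : [A → α.Xβ] ∈ I, X = 'E' })

Items with dot before 'E', with the dot advanced:
  [E → . E id F] → [E → E . id F]
  [F → . E F] → [F → E . F]
Closure of the advanced items:
  [F → E . F] has the dot before F: add [F → .], [F → . E F]
  [F → . E F] has the dot before E: add [E → . E id F], [E → . id ) )], [E → . F )], [E → . F id], [E → . )]

GOTO = { [E → . )], [E → . E id F], [E → . F )], [E → . F id], [E → . id ) )], [E → E . id F], [F → . E F], [F → .], [F → E . F] }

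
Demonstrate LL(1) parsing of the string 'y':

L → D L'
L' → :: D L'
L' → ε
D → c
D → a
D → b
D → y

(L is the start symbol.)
Stack is shown with the top on the left.

Stack   Input  Action
---------------------
L $     y $    output L → D L'
D L' $  y $    output D → y
y L' $  y $    match 'y'
L' $    $      output L' → ε
$       $      accept

The string is accepted.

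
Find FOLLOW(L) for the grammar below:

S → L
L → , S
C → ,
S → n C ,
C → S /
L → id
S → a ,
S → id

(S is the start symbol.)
To compute FOLLOW(L), find every occurrence of L on a right-hand side N → α L β: add FIRST(β) \ {ε}, and if β is empty or nullable also add FOLLOW(N). Iterate to a fixed point.

In S → L: L is at the end, add FOLLOW(S)

The FOLLOW sets referred to above (computed the same way, to a fixed point):
  FOLLOW(S) = { $, '/' }

Taking the union: FOLLOW(L) = { $, '/' }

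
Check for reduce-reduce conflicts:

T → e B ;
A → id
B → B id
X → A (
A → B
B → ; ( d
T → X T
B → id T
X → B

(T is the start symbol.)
Yes — I3: [A → B .] vs [X → B .]

A reduce-reduce conflict occurs when an LR(0) state has two complete items [A → α .] and [B → β .] — both call for a reduction, and with no lookahead the parser cannot choose between them.

Augment with T' → T and build the canonical LR(0) collection (I0 = CLOSURE({[T' → . T]}), then GOTO on every symbol after a dot until no new states appear). It has 17 states:
  I0: { [A → . B], [A → . id], [B → . ; ( d], [B → . B id], [B → . id T], [T → . X T], [T → . e B ;], [T' → . T], [X → . A (], [X → . B] }  — shift
  I1: { [B → ; . ( d] }  — shift
  I2: { [X → A . (] }  — shift
  I3: { [A → B .], [B → B . id], [X → B .] }  — shift, 2 reduces
  I4: { [T' → T .] }  — accept
  I5: { [A → . B], [A → . id], [B → . ; ( d], [B → . B id], [B → . id T], [T → . X T], [T → . e B ;], [T → X . T], [X → . A (], [X → . B] }  — shift
  I6: { [B → . ; ( d], [B → . B id], [B → . id T], [T → e . B ;] }  — shift
  I7: { [A → . B], [A → . id], [A → id .], [B → . ; ( d], [B → . B id], [B → . id T], [B → id . T], [T → . X T], [T → . e B ;], [X → . A (], [X → . B] }  — shift, reduce
  I8: { [B → id T .] }  — reduce
  I9: { [B → B . id], [T → e B . ;] }  — shift
  I10: { [A → . B], [A → . id], [B → . ; ( d], [B → . B id], [B → . id T], [B → id . T], [T → . X T], [T → . e B ;], [X → . A (], [X → . B] }  — shift
  I11: { [T → e B ; .] }  — reduce
  I12: { [B → B id .] }  — reduce
  I13: { [T → X T .] }  — reduce
  I14: { [X → A ( .] }  — reduce
  I15: { [B → ; ( . d] }  — shift
  I16: { [B → ; ( d .] }  — reduce

I3 contains complete items [A → B .], [X → B .] — reduce-reduce conflict.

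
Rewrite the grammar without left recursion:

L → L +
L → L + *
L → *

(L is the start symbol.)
L is directly left-recursive. The standard transformation for
  A → A α₁ | ... | A α_m | β₁ | ... | β_n
is
  A  → β₁ A' | ... | β_n A'
  A' → α₁ A' | ... | α_m A' | ε

L → * becomes L → * L'
L → L + becomes L' → + L'
L → L + * becomes L' → + * L'
Add L' → ε

Resulting grammar:
L → * L'
L' → + L'
L' → + * L'
L' → ε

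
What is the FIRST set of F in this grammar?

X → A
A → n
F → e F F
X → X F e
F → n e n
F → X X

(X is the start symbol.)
{ 'e', 'n' }

FIRST sets of the other non-terminals involved (by the same procedure, iterated to a fixed point):
  FIRST(X) = { 'n' }

From F → e F F:
  - e is a terminal: add 'e' and stop
From F → n e n:
  - n is a terminal: add 'n' and stop
From F → X X:
  - X is a non-terminal: add FIRST(X) \ {ε} = { 'n' }
    X is not nullable, so stop

Collecting: FIRST(F) = { 'e', 'n' }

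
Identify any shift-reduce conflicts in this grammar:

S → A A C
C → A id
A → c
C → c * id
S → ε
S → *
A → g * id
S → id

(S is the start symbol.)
Yes — I0: [S → .] vs [A → . c]; I12: [A → c .] vs [C → c . * id]

A shift-reduce conflict occurs when an LR(0) state has both:
  - a complete (reduce) item [A → α .] (dot at the end), and
  - a shift item [B → β . c γ] (dot before a terminal).

Augment with S' → S and build the canonical LR(0) collection (I0 = CLOSURE({[S' → . S]}), then GOTO on every symbol after a dot until no new states appear). It has 16 states:
  I0: { [A → . c], [A → . g * id], [S → . *], [S → . A A C], [S → . id], [S → .], [S' → . S] }  — shift, reduce
  I1: { [S → * .] }  — reduce
  I2: { [A → . c], [A → . g * id], [S → A . A C] }  — shift
  I3: { [S' → S .] }  — accept
  I4: { [A → c .] }  — reduce
  I5: { [A → g . * id] }  — shift
  I6: { [S → id .] }  — reduce
  I7: { [A → g * . id] }  — shift
  I8: { [A → g * id .] }  — reduce
  I9: { [A → . c], [A → . g * id], [C → . A id], [C → . c * id], [S → A A . C] }  — shift
  I10: { [C → A . id] }  — shift
  I11: { [S → A A C .] }  — reduce
  I12: { [A → c .], [C → c . * id] }  — shift, reduce
  I13: { [C → c * . id] }  — shift
  I14: { [C → c * id .] }  — reduce
  I15: { [C → A id .] }  — reduce

I0 contains reduce item [S → .] and shift items [A → . c], [A → . g * id], [S → . *], [S → . id] — shift-reduce conflict.
I12 contains reduce item [A → c .] and shift item [C → c . * id] — shift-reduce conflict.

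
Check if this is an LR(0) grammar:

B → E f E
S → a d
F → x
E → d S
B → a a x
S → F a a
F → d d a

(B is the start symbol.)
Yes, the grammar is LR(0)

Augment with B' → B and build the canonical LR(0) collection (I0 = CLOSURE({[B' → . B]}), then GOTO on every symbol after a dot until no new states appear). It has 19 states:
  I0: { [B → . E f E], [B → . a a x], [B' → . B], [E → . d S] }  — shift
  I1: { [B' → B .] }  — accept
  I2: { [B → E . f E] }  — shift
  I3: { [B → a . a x] }  — shift
  I4: { [E → d . S], [F → . d d a], [F → . x], [S → . F a a], [S → . a d] }  — shift
  I5: { [S → F . a a] }  — shift
  I6: { [E → d S .] }  — reduce
  I7: { [S → a . d] }  — shift
  I8: { [F → d . d a] }  — shift
  I9: { [F → x .] }  — reduce
  I10: { [F → d d . a] }  — shift
  I11: { [F → d d a .] }  — reduce
  I12: { [S → a d .] }  — reduce
  I13: { [S → F a . a] }  — shift
  I14: { [S → F a a .] }  — reduce
  I15: { [B → a a . x] }  — shift
  I16: { [B → a a x .] }  — reduce
  I17: { [B → E f . E], [E → . d S] }  — shift
  I18: { [B → E f E .] }  — reduce

Every state is either a pure shift/goto state or contains exactly one complete item and nothing to shift — no conflicts. The grammar is LR(0).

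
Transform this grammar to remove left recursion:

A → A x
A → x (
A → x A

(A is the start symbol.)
A → x ( A'
A → x A A'
A' → x A'
A' → ε

A is directly left-recursive. The standard transformation for
  A → A α₁ | ... | A α_m | β₁ | ... | β_n
is
  A  → β₁ A' | ... | β_n A'
  A' → α₁ A' | ... | α_m A' | ε

A → x ( becomes A → x ( A'
A → x A becomes A → x A A'
A → A x becomes A' → x A'
Add A' → ε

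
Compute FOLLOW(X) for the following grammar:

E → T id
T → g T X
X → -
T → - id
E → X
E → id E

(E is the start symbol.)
To compute FOLLOW(X), find every occurrence of X on a right-hand side N → α X β: add FIRST(β) \ {ε}, and if β is empty or nullable also add FOLLOW(N). Iterate to a fixed point.

In T → g T X: X is at the end, add FOLLOW(T)
In E → X: X is at the end, add FOLLOW(E)

The FOLLOW sets referred to above (computed the same way, to a fixed point):
  FOLLOW(T) = { '-', 'id' }
  FOLLOW(E) = { $ }

Taking the union: FOLLOW(X) = { $, '-', 'id' }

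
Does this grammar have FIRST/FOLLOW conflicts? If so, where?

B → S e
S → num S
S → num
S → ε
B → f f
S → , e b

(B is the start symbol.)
Nullable non-terminals: S.

S: nullable alternative(s) S → ε; FOLLOW(S) = { 'e' }
  S → num S: FIRST \ {ε} = { 'num' } — disjoint from FOLLOW(S)
  S → num: FIRST \ {ε} = { 'num' } — disjoint from FOLLOW(S)
  S → ε: FIRST \ {ε} = { } — this is the only nullable alternative, skip
  S → , e b: FIRST \ {ε} = { ',' } — disjoint from FOLLOW(S)

B has no nullable alternative, so no FIRST/FOLLOW check is needed there.

No FIRST/FOLLOW conflicts found.

Answer: No FIRST/FOLLOW conflicts.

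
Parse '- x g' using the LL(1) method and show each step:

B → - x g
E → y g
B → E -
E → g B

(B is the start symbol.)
LL(1) parsing maintains a stack (initially the start symbol over $) and the input. At each step: if the stack top is a terminal, match it against the current input token; if it is a non-terminal N, replace it with the RHS of M[N, lookahead] (the unique production whose predict set contains the lookahead).

Stack is shown with the top on the left.

Stack    Input    Action
------------------------
B $      - x g $  output B → - x g
- x g $  - x g $  match '-'
x g $    x g $    match 'x'
g $      g $      match 'g'
$        $        accept

The string is accepted.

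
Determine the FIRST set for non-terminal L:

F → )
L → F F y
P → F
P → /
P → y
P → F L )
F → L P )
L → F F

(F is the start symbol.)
To compute FIRST(L), examine every production with L on the left-hand side, reading each right-hand side left to right until a non-nullable symbol is reached.

FIRST sets of the other non-terminals involved (by the same procedure, iterated to a fixed point):
  FIRST(F) = { ')' }

From L → F F y:
  - F is a non-terminal: add FIRST(F) \ {ε} = { ')' }
    F is not nullable, so stop
From L → F F:
  - F is a non-terminal: add FIRST(F) \ {ε} = { ')' }
    F is not nullable, so stop

Collecting: FIRST(L) = { ')' }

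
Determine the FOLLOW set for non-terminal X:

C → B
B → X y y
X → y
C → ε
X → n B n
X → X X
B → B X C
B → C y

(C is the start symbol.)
In B → X y y: X is followed by y y, add FIRST(y y) \ {ε} = { 'y' }
In X → X X: X is followed by X, add FIRST(X) \ {ε} = { 'n', 'y' }
In X → X X: X is at the end; this adds FOLLOW(X) to itself — nothing new
In B → B X C: X is followed by C, add FIRST(C) \ {ε} = { 'n', 'y' }
  C is nullable, so also add FOLLOW(B)

The FOLLOW sets referred to above (computed the same way, to a fixed point):
  FOLLOW(B) = { $, 'n', 'y' }

Taking the union: FOLLOW(X) = { $, 'n', 'y' }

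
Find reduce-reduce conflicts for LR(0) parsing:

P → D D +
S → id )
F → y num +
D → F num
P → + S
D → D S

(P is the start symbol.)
Augment with P' → P and build the canonical LR(0) collection (I0 = CLOSURE({[P' → . P]}), then GOTO on every symbol after a dot until no new states appear). It has 15 states:
  I0: { [D → . D S], [D → . F num], [F → . y num +], [P → . + S], [P → . D D +], [P' → . P] }  — shift
  I1: { [P → + . S], [S → . id )] }  — shift
  I2: { [D → . D S], [D → . F num], [D → D . S], [F → . y num +], [P → D . D +], [S → . id )] }  — shift
  I3: { [D → F . num] }  — shift
  I4: { [P' → P .] }  — accept
  I5: { [F → y . num +] }  — shift
  I6: { [F → y num . +] }  — shift
  I7: { [F → y num + .] }  — reduce
  I8: { [D → F num .] }  — reduce
  I9: { [D → D . S], [P → D D . +], [S → . id )] }  — shift
  I10: { [D → D S .] }  — reduce
  I11: { [S → id . )] }  — shift
  I12: { [S → id ) .] }  — reduce
  I13: { [P → D D + .] }  — reduce
  I14: { [P → + S .] }  — reduce

No state contains more than one complete item.

Answer: No reduce-reduce conflicts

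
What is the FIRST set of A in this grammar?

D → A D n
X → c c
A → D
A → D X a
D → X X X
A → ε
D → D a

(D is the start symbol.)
{ 'c', ε }

FIRST sets of the other non-terminals involved (by the same procedure, iterated to a fixed point):
  FIRST(D) = { 'c' }

From A → D:
  - D is a non-terminal: add FIRST(D) \ {ε} = { 'c' }
    D is not nullable, so stop
From A → D X a:
  - D is a non-terminal: add FIRST(D) \ {ε} = { 'c' }
    D is not nullable, so stop
From A → ε:
  - ε-production, so ε ∈ FIRST(A)

Collecting: FIRST(A) = { 'c', ε }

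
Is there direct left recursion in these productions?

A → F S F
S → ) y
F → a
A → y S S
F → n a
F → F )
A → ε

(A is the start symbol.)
A → F S F: starts with F
S → ) y: starts with ')'
F → a: starts with a
A → y S S: starts with y
F → n a: starts with n
F → F ): LEFT RECURSIVE (starts with F)
A → ε: starts with ε

The grammar has direct left recursion on: F.

Answer: Yes, F is left-recursive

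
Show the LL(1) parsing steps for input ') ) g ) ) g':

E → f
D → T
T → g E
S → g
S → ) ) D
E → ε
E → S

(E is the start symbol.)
LL(1) parsing maintains a stack (initially the start symbol over $) and the input. At each step: if the stack top is a terminal, match it against the current input token; if it is a non-terminal N, replace it with the RHS of M[N, lookahead] (the unique production whose predict set contains the lookahead).

Stack is shown with the top on the left.

Stack    Input          Action
------------------------------
E $      ) ) g ) ) g $  output E → S
S $      ) ) g ) ) g $  output S → ) ) D
) ) D $  ) ) g ) ) g $  match ')'
) D $    ) g ) ) g $    match ')'
D $      g ) ) g $      output D → T
T $      g ) ) g $      output T → g E
g E $    g ) ) g $      match 'g'
E $      ) ) g $        output E → S
S $      ) ) g $        output S → ) ) D
) ) D $  ) ) g $        match ')'
) D $    ) g $          match ')'
D $      g $            output D → T
T $      g $            output T → g E
g E $    g $            match 'g'
E $      $              output E → ε
$        $              accept

The string is accepted.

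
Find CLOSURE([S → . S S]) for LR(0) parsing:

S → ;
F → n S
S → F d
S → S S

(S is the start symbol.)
To compute CLOSURE, for each item [A → α.Bβ] where B is a non-terminal, add [B → .γ] for all productions B → γ; repeat for the newly added items until nothing changes.

Start with: [S → . S S]
  [S → . S S] has the dot before S: add [S → . ;], [S → . F d]
  [S → . F d] has the dot before F: add [F → . n S]
No further items can be added.

CLOSURE = { [F → . n S], [S → . ;], [S → . F d], [S → . S S] }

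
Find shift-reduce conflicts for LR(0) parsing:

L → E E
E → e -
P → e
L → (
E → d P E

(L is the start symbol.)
No shift-reduce conflicts

A shift-reduce conflict occurs when an LR(0) state has both:
  - a complete (reduce) item [A → α .] (dot at the end), and
  - a shift item [B → β . c γ] (dot before a terminal).

Augment with L' → L and build the canonical LR(0) collection (I0 = CLOSURE({[L' → . L]}), then GOTO on every symbol after a dot until no new states appear). It has 11 states:
  I0: { [E → . d P E], [E → . e -], [L → . (], [L → . E E], [L' → . L] }  — shift
  I1: { [L → ( .] }  — reduce
  I2: { [E → . d P E], [E → . e -], [L → E . E] }  — shift
  I3: { [L' → L .] }  — accept
  I4: { [E → d . P E], [P → . e] }  — shift
  I5: { [E → e . -] }  — shift
  I6: { [E → e - .] }  — reduce
  I7: { [E → . d P E], [E → . e -], [E → d P . E] }  — shift
  I8: { [P → e .] }  — reduce
  I9: { [E → d P E .] }  — reduce
  I10: { [L → E E .] }  — reduce

No state contains both a complete item and a shift item.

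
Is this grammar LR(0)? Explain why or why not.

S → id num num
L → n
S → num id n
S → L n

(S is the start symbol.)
Yes, the grammar is LR(0)

A grammar is LR(0) if no state in the canonical LR(0) collection has:
  - both a shift item (dot before a terminal) and a complete item (shift-reduce conflict), or
  - two or more complete items (reduce-reduce conflict; the accept item [S' → S .] counts as a complete item here).

Augment with S' → S and build the canonical LR(0) collection (I0 = CLOSURE({[S' → . S]}), then GOTO on every symbol after a dot until no new states appear). It has 11 states:
  I0: { [L → . n], [S → . L n], [S → . id num num], [S → . num id n], [S' → . S] }  — shift
  I1: { [S → L . n] }  — shift
  I2: { [S' → S .] }  — accept
  I3: { [S → id . num num] }  — shift
  I4: { [L → n .] }  — reduce
  I5: { [S → num . id n] }  — shift
  I6: { [S → num id . n] }  — shift
  I7: { [S → num id n .] }  — reduce
  I8: { [S → id num . num] }  — shift
  I9: { [S → id num num .] }  — reduce
  I10: { [S → L n .] }  — reduce

Every state is either a pure shift/goto state or contains exactly one complete item and nothing to shift — no conflicts. The grammar is LR(0).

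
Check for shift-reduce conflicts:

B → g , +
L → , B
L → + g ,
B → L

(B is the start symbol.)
A shift-reduce conflict occurs when an LR(0) state has both:
  - a complete (reduce) item [A → α .] (dot at the end), and
  - a shift item [B → β . c γ] (dot before a terminal).

Augment with B' → B and build the canonical LR(0) collection (I0 = CLOSURE({[B' → . B]}), then GOTO on every symbol after a dot until no new states appear). It has 11 states:
  I0: { [B → . L], [B → . g , +], [B' → . B], [L → . + g ,], [L → . , B] }  — shift
  I1: { [L → + . g ,] }  — shift
  I2: { [B → . L], [B → . g , +], [L → , . B], [L → . + g ,], [L → . , B] }  — shift
  I3: { [B' → B .] }  — accept
  I4: { [B → L .] }  — reduce
  I5: { [B → g . , +] }  — shift
  I6: { [B → g , . +] }  — shift
  I7: { [B → g , + .] }  — reduce
  I8: { [L → , B .] }  — reduce
  I9: { [L → + g . ,] }  — shift
  I10: { [L → + g , .] }  — reduce

No state contains both a complete item and a shift item.

Answer: No shift-reduce conflicts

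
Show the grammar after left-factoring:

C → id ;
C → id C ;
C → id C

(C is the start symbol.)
Left-factoring transforms A → αβ₁ | αβ₂ into A → αA' and A' → β₁ | β₂
(α is the longest common prefix among the alternatives). Repeat until
no nonterminal has two alternatives with a common prefix.

Round 1: C has alternatives sharing prefix 'id'. Introduce C': C → id C'
  Add: C' → ;
  Add: C' → C ;
  Add: C' → C

Round 2: C' has alternatives sharing prefix 'C'. Introduce C'': C' → C C''
  Add: C'' → ;
  Add: C'' → ε

No remaining common prefixes — done.

Resulting grammar:
C → id C'
C' → ;
C' → C C''
C'' → ;
C'' → ε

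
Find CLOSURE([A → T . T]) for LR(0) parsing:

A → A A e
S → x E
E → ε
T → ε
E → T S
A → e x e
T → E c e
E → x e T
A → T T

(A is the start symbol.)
To compute CLOSURE, for each item [A → α.Bβ] where B is a non-terminal, add [B → .γ] for all productions B → γ; repeat for the newly added items until nothing changes.

Start with: [A → T . T]
  [A → T . T] has the dot before T: add [T → .], [T → . E c e]
  [T → . E c e] has the dot before E: add [E → .], [E → . T S], [E → . x e T]
No further items can be added.

CLOSURE = { [A → T . T], [E → . T S], [E → . x e T], [E → .], [T → . E c e], [T → .] }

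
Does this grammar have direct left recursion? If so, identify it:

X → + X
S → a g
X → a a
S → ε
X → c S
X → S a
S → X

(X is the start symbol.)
No direct left recursion

Direct left recursion occurs when N → N α for some non-terminal N (the right-hand side begins with the left-hand side itself).

X → + X: starts with '+'
S → a g: starts with a
X → a a: starts with a
S → ε: starts with ε
X → c S: starts with c
X → S a: starts with S
S → X: starts with X

No direct left recursion found.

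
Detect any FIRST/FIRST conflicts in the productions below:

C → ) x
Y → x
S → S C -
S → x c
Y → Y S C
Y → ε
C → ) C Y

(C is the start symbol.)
Yes. C → ')' x / C → ')' C Y on { ')' }; Y → x / Y → Y S C on { 'x' }; S → S C '-' / S → x c on { 'x' }

A FIRST/FIRST conflict occurs when two productions N → α and N → β for the same non-terminal have FIRST(α) ∩ FIRST(β) ≠ ∅ (with ε ∈ FIRST of a nullable right-hand side, so two nullable alternatives also conflict).

FIRST sets of the non-terminals at (or reachable through a nullable prefix from) the front of some alternative:
  FIRST(Y) = { 'x', ε }
  FIRST(S) = { 'x' }

Productions for C:
  C → ) x: FIRST = { ')' }
  C → ) C Y: FIRST = { ')' }
Productions for Y:
  Y → x: FIRST = { 'x' }
  Y → Y S C: FIRST = { 'x' }
  Y → ε: FIRST = { ε }
Productions for S:
  S → S C -: FIRST = { 'x' }
  S → x c: FIRST = { 'x' }

Conflict for C: C → ) x and C → ) C Y
  Overlap: { ')' }
Conflict for Y: Y → x and Y → Y S C
  Overlap: { 'x' }
Conflict for S: S → S C - and S → x c
  Overlap: { 'x' }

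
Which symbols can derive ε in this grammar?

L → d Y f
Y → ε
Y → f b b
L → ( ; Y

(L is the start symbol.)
ε-productions: Y → ε
So Y is immediately nullable.
No further non-terminal can be added: every production for the remaining non-terminals contains a terminal or a non-nullable non-terminal.
Nullable = { 'Y' }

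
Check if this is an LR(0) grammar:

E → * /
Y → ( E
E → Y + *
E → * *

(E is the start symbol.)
A grammar is LR(0) if no state in the canonical LR(0) collection has:
  - both a shift item (dot before a terminal) and a complete item (shift-reduce conflict), or
  - two or more complete items (reduce-reduce conflict; the accept item [E' → E .] counts as a complete item here).

Augment with E' → E and build the canonical LR(0) collection (I0 = CLOSURE({[E' → . E]}), then GOTO on every symbol after a dot until no new states appear). It has 10 states:
  I0: { [E → . * *], [E → . * /], [E → . Y + *], [E' → . E], [Y → . ( E] }  — shift
  I1: { [E → . * *], [E → . * /], [E → . Y + *], [Y → ( . E], [Y → . ( E] }  — shift
  I2: { [E → * . *], [E → * . /] }  — shift
  I3: { [E' → E .] }  — accept
  I4: { [E → Y . + *] }  — shift
  I5: { [E → Y + . *] }  — shift
  I6: { [E → Y + * .] }  — reduce
  I7: { [E → * * .] }  — reduce
  I8: { [E → * / .] }  — reduce
  I9: { [Y → ( E .] }  — reduce

Every state is either a pure shift/goto state or contains exactly one complete item and nothing to shift — no conflicts. The grammar is LR(0).

Answer: Yes, the grammar is LR(0)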